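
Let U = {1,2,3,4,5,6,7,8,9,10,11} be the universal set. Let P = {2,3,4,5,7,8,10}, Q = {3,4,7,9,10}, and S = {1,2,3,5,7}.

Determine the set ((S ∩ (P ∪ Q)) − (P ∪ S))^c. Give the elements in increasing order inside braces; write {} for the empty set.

{1,2,3,4,5,6,7,8,9,10,11}

P ∪ Q = {2,3,4,5,7,8,9,10}
S ∩ (P ∪ Q) = {2,3,5,7}
P ∪ S = {1,2,3,4,5,7,8,10}
(S ∩ (P ∪ Q)) − (P ∪ S) = {}
((S ∩ (P ∪ Q)) − (P ∪ S))^c = {1,2,3,4,5,6,7,8,9,10,11}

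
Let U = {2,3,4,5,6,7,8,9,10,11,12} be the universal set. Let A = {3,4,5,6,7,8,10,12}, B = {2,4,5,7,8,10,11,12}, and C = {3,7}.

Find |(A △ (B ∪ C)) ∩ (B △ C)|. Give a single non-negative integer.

2

B ∪ C = {2,3,4,5,7,8,10,11,12}
A △ (B ∪ C) = {2,6,11}
B △ C = {2,3,4,5,8,10,11,12}
(A △ (B ∪ C)) ∩ (B △ C) = {2,11}
|(A △ (B ∪ C)) ∩ (B △ C)| = 2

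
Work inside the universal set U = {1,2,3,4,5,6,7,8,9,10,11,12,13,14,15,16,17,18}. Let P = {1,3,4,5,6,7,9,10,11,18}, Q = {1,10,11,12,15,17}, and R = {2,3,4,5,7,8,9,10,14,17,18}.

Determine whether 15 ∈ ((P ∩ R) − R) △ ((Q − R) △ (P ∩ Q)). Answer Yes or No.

15 ∉ P and 15 ∉ R, so 15 ∉ P ∩ R
15 ∉ (P ∩ R) and 15 ∉ R, so 15 ∉ (P ∩ R) − R
15 ∈ Q and 15 ∉ R, so 15 ∈ Q − R
15 ∉ P and 15 ∈ Q, so 15 ∉ P ∩ Q
15 ∈ (Q − R) and 15 ∉ (P ∩ Q), so 15 ∈ (Q − R) △ (P ∩ Q)
15 ∉ ((P ∩ R) − R) and 15 ∈ ((Q − R) △ (P ∩ Q)), so 15 ∈ ((P ∩ R) − R) △ ((Q − R) △ (P ∩ Q))

Yes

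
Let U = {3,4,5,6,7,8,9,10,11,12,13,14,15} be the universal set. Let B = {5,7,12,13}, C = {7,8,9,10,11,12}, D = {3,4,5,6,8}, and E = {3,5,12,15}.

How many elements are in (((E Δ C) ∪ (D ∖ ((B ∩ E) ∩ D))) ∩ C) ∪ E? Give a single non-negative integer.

9

E Δ C = {3,5,7,8,9,10,11,15}
B ∩ E = {5,12}
(B ∩ E) ∩ D = {5}
D ∖ ((B ∩ E) ∩ D) = {3,4,6,8}
(E Δ C) ∪ (D ∖ ((B ∩ E) ∩ D)) = {3,4,5,6,7,8,9,10,11,15}
((E Δ C) ∪ (D ∖ ((B ∩ E) ∩ D))) ∩ C = {7,8,9,10,11}
(((E Δ C) ∪ (D ∖ ((B ∩ E) ∩ D))) ∩ C) ∪ E = {3,5,7,8,9,10,11,12,15}
|(((E Δ C) ∪ (D ∖ ((B ∩ E) ∩ D))) ∩ C) ∪ E| = 9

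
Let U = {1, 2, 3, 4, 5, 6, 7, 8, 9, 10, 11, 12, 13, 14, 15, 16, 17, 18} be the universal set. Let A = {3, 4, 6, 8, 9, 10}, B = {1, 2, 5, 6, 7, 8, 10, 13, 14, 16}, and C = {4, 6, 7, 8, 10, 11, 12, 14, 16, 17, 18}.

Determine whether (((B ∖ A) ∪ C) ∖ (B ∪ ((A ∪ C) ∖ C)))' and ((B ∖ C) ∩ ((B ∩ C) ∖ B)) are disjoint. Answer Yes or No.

B ∖ A = {1, 2, 5, 7, 13, 14, 16}
(B ∖ A) ∪ C = {1, 2, 4, 5, 6, 7, 8, 10, 11, 12, 13, 14, 16, 17, 18}
A ∪ C = {3, 4, 6, 7, 8, 9, 10, 11, 12, 14, 16, 17, 18}
(A ∪ C) ∖ C = {3, 9}
B ∪ ((A ∪ C) ∖ C) = {1, 2, 3, 5, 6, 7, 8, 9, 10, 13, 14, 16}
((B ∖ A) ∪ C) ∖ (B ∪ ((A ∪ C) ∖ C)) = {4, 11, 12, 17, 18}
(((B ∖ A) ∪ C) ∖ (B ∪ ((A ∪ C) ∖ C)))' = {1, 2, 3, 5, 6, 7, 8, 9, 10, 13, 14, 15, 16}
B ∖ C = {1, 2, 5, 13}
B ∩ C = {6, 7, 8, 10, 14, 16}
(B ∩ C) ∖ B = {}
(B ∖ C) ∩ ((B ∩ C) ∖ B) = {}
{1, 2, 3, 5, 6, 7, 8, 9, 10, 13, 14, 15, 16} and {} share no elements.

Yes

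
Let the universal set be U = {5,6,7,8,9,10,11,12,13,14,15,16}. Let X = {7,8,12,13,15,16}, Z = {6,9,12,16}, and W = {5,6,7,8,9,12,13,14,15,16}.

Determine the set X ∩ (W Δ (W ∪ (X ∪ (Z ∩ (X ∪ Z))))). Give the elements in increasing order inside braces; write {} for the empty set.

{}

X ∪ Z = {6,7,8,9,12,13,15,16}
Z ∩ (X ∪ Z) = {6,9,12,16}
X ∪ (Z ∩ (X ∪ Z)) = {6,7,8,9,12,13,15,16}
W ∪ (X ∪ (Z ∩ (X ∪ Z))) = {5,6,7,8,9,12,13,14,15,16}
W Δ (W ∪ (X ∪ (Z ∩ (X ∪ Z)))) = {}
X ∩ (W Δ (W ∪ (X ∪ (Z ∩ (X ∪ Z))))) = {}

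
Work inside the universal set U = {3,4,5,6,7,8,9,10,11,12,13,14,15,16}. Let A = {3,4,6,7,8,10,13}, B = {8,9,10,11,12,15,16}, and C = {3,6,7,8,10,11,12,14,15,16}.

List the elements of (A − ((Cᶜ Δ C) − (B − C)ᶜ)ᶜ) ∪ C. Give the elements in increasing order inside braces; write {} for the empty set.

Cᶜ = {4,5,9,13}
Cᶜ Δ C = {3,4,5,6,7,8,9,10,11,12,13,14,15,16}
B − C = {9}
(B − C)ᶜ = {3,4,5,6,7,8,10,11,12,13,14,15,16}
(Cᶜ Δ C) − (B − C)ᶜ = {9}
((Cᶜ Δ C) − (B − C)ᶜ)ᶜ = {3,4,5,6,7,8,10,11,12,13,14,15,16}
A − ((Cᶜ Δ C) − (B − C)ᶜ)ᶜ = {}
(A − ((Cᶜ Δ C) − (B − C)ᶜ)ᶜ) ∪ C = {3,6,7,8,10,11,12,14,15,16}

{3,6,7,8,10,11,12,14,15,16}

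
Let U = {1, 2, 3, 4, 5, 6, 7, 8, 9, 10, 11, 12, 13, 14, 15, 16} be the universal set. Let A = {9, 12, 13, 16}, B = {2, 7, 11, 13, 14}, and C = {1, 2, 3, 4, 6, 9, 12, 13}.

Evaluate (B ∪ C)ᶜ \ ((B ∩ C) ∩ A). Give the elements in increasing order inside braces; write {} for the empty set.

B ∪ C = {1, 2, 3, 4, 6, 7, 9, 11, 12, 13, 14}
(B ∪ C)ᶜ = {5, 8, 10, 15, 16}
B ∩ C = {2, 13}
(B ∩ C) ∩ A = {13}
(B ∪ C)ᶜ \ ((B ∩ C) ∩ A) = {5, 8, 10, 15, 16}

{5, 8, 10, 15, 16}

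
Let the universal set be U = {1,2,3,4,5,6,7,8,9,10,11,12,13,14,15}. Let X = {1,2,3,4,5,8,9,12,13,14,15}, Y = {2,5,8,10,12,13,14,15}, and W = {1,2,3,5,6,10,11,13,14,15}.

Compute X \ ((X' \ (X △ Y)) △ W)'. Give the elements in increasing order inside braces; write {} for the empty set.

X' = {6,7,10,11}
X △ Y = {1,3,4,9,10}
X' \ (X △ Y) = {6,7,11}
(X' \ (X △ Y)) △ W = {1,2,3,5,7,10,13,14,15}
((X' \ (X △ Y)) △ W)' = {4,6,8,9,11,12}
X \ ((X' \ (X △ Y)) △ W)' = {1,2,3,5,13,14,15}

{1,2,3,5,13,14,15}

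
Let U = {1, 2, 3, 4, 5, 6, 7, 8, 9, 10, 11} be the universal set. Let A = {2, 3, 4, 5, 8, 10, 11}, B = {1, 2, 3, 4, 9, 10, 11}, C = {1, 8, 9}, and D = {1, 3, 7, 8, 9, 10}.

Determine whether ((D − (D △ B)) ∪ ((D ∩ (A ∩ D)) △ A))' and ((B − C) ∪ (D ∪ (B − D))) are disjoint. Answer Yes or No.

D △ B = {2, 4, 7, 8, 11}
D − (D △ B) = {1, 3, 9, 10}
A ∩ D = {3, 8, 10}
D ∩ (A ∩ D) = {3, 8, 10}
(D ∩ (A ∩ D)) △ A = {2, 4, 5, 11}
(D − (D △ B)) ∪ ((D ∩ (A ∩ D)) △ A) = {1, 2, 3, 4, 5, 9, 10, 11}
((D − (D △ B)) ∪ ((D ∩ (A ∩ D)) △ A))' = {6, 7, 8}
B − C = {2, 3, 4, 10, 11}
B − D = {2, 4, 11}
D ∪ (B − D) = {1, 2, 3, 4, 7, 8, 9, 10, 11}
(B − C) ∪ (D ∪ (B − D)) = {1, 2, 3, 4, 7, 8, 9, 10, 11}
7 lies in both, so they are not disjoint.

No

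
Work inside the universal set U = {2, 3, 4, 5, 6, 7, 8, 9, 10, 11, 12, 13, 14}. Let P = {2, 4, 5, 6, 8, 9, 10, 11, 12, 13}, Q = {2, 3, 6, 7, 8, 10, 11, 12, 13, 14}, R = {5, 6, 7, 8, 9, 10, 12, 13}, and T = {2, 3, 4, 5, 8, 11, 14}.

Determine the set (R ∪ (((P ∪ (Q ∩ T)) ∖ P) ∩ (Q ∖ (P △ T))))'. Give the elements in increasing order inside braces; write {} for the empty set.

{2, 3, 4, 11, 14}

Q ∩ T = {2, 3, 8, 11, 14}
P ∪ (Q ∩ T) = {2, 3, 4, 5, 6, 8, 9, 10, 11, 12, 13, 14}
(P ∪ (Q ∩ T)) ∖ P = {3, 14}
P △ T = {3, 6, 9, 10, 12, 13, 14}
Q ∖ (P △ T) = {2, 7, 8, 11}
((P ∪ (Q ∩ T)) ∖ P) ∩ (Q ∖ (P △ T)) = {}
R ∪ (((P ∪ (Q ∩ T)) ∖ P) ∩ (Q ∖ (P △ T))) = {5, 6, 7, 8, 9, 10, 12, 13}
(R ∪ (((P ∪ (Q ∩ T)) ∖ P) ∩ (Q ∖ (P △ T))))' = {2, 3, 4, 11, 14}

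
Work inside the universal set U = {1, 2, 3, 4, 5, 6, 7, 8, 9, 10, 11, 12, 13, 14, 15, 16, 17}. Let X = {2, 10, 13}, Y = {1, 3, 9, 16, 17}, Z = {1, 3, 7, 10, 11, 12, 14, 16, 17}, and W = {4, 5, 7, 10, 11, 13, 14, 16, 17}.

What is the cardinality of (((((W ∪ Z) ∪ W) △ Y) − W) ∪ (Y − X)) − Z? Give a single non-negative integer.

W ∪ Z = {1, 3, 4, 5, 7, 10, 11, 12, 13, 14, 16, 17}
(W ∪ Z) ∪ W = {1, 3, 4, 5, 7, 10, 11, 12, 13, 14, 16, 17}
((W ∪ Z) ∪ W) △ Y = {4, 5, 7, 9, 10, 11, 12, 13, 14}
(((W ∪ Z) ∪ W) △ Y) − W = {9, 12}
Y − X = {1, 3, 9, 16, 17}
((((W ∪ Z) ∪ W) △ Y) − W) ∪ (Y − X) = {1, 3, 9, 12, 16, 17}
(((((W ∪ Z) ∪ W) △ Y) − W) ∪ (Y − X)) − Z = {9}
|(((((W ∪ Z) ∪ W) △ Y) − W) ∪ (Y − X)) − Z| = 1

1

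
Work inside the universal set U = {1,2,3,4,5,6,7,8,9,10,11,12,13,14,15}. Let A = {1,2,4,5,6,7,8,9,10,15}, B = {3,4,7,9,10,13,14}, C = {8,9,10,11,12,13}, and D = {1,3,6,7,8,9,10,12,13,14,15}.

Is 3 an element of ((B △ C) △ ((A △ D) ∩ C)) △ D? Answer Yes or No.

3 ∈ B and 3 ∉ C, so 3 ∈ B △ C
3 ∉ A and 3 ∈ D, so 3 ∈ A △ D
3 ∈ (A △ D) and 3 ∉ C, so 3 ∉ (A △ D) ∩ C
3 ∈ (B △ C) and 3 ∉ ((A △ D) ∩ C), so 3 ∈ (B △ C) △ ((A △ D) ∩ C)
3 ∈ ((B △ C) △ ((A △ D) ∩ C)) and 3 ∈ D, so 3 ∉ ((B △ C) △ ((A △ D) ∩ C)) △ D

No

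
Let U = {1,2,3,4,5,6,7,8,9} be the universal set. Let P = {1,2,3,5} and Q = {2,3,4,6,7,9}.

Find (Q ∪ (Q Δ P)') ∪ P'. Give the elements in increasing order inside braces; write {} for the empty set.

{2,3,4,6,7,8,9}

Q Δ P = {1,4,5,6,7,9}
(Q Δ P)' = {2,3,8}
Q ∪ (Q Δ P)' = {2,3,4,6,7,8,9}
P' = {4,6,7,8,9}
(Q ∪ (Q Δ P)') ∪ P' = {2,3,4,6,7,8,9}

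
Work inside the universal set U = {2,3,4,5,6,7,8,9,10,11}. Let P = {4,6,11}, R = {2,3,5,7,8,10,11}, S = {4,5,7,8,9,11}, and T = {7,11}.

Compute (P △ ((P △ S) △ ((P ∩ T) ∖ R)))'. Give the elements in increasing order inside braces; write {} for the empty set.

{2,3,6,10}

P △ S = {5,6,7,8,9}
P ∩ T = {11}
(P ∩ T) ∖ R = {}
(P △ S) △ ((P ∩ T) ∖ R) = {5,6,7,8,9}
P △ ((P △ S) △ ((P ∩ T) ∖ R)) = {4,5,7,8,9,11}
(P △ ((P △ S) △ ((P ∩ T) ∖ R)))' = {2,3,6,10}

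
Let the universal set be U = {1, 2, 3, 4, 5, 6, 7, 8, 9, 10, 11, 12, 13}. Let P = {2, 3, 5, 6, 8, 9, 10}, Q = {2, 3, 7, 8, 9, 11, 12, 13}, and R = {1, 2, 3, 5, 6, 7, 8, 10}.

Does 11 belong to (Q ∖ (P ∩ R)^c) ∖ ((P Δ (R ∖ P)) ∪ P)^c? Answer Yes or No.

11 ∉ P and 11 ∉ R, so 11 ∉ P ∩ R
11 ∈ (P ∩ R)^c since 11 ∉ (P ∩ R)
11 ∈ Q and 11 ∈ (P ∩ R)^c, so 11 ∉ Q ∖ (P ∩ R)^c
11 ∉ R and 11 ∉ P, so 11 ∉ R ∖ P
11 ∉ P and 11 ∉ (R ∖ P), so 11 ∉ P Δ (R ∖ P)
11 ∉ (P Δ (R ∖ P)) and 11 ∉ P, so 11 ∉ (P Δ (R ∖ P)) ∪ P
11 ∈ ((P Δ (R ∖ P)) ∪ P)^c since 11 ∉ ((P Δ (R ∖ P)) ∪ P)
11 ∉ (Q ∖ (P ∩ R)^c) and 11 ∈ ((P Δ (R ∖ P)) ∪ P)^c, so 11 ∉ (Q ∖ (P ∩ R)^c) ∖ ((P Δ (R ∖ P)) ∪ P)^c

No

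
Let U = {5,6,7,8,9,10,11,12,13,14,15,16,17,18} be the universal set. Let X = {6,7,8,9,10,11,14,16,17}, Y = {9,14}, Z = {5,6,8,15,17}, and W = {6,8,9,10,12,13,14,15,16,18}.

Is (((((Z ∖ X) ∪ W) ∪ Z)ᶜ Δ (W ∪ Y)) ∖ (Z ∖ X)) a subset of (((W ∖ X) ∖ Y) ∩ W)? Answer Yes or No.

No

Z ∖ X = {5,15}
(Z ∖ X) ∪ W = {5,6,8,9,10,12,13,14,15,16,18}
((Z ∖ X) ∪ W) ∪ Z = {5,6,8,9,10,12,13,14,15,16,17,18}
(((Z ∖ X) ∪ W) ∪ Z)ᶜ = {7,11}
W ∪ Y = {6,8,9,10,12,13,14,15,16,18}
(((Z ∖ X) ∪ W) ∪ Z)ᶜ Δ (W ∪ Y) = {6,7,8,9,10,11,12,13,14,15,16,18}
((((Z ∖ X) ∪ W) ∪ Z)ᶜ Δ (W ∪ Y)) ∖ (Z ∖ X) = {6,7,8,9,10,11,12,13,14,16,18}
W ∖ X = {12,13,15,18}
(W ∖ X) ∖ Y = {12,13,15,18}
((W ∖ X) ∖ Y) ∩ W = {12,13,15,18}
6 ∈ ((((Z ∖ X) ∪ W) ∪ Z)ᶜ Δ (W ∪ Y)) ∖ (Z ∖ X) but 6 ∉ ((W ∖ X) ∖ Y) ∩ W, so the inclusion fails.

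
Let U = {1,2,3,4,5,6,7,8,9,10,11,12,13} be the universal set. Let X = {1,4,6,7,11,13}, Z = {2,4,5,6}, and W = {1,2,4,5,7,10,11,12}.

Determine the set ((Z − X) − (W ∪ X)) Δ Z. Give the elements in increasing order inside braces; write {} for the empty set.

Z − X = {2,5}
W ∪ X = {1,2,4,5,6,7,10,11,12,13}
(Z − X) − (W ∪ X) = {}
((Z − X) − (W ∪ X)) Δ Z = {2,4,5,6}

{2,4,5,6}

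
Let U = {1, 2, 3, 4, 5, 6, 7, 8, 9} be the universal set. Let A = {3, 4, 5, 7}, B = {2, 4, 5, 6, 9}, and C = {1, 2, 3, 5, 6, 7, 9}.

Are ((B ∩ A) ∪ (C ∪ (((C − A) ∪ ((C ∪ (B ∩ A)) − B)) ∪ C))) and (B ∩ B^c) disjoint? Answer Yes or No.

B ∩ A = {4, 5}
C − A = {1, 2, 6, 9}
C ∪ (B ∩ A) = {1, 2, 3, 4, 5, 6, 7, 9}
(C ∪ (B ∩ A)) − B = {1, 3, 7}
(C − A) ∪ ((C ∪ (B ∩ A)) − B) = {1, 2, 3, 6, 7, 9}
((C − A) ∪ ((C ∪ (B ∩ A)) − B)) ∪ C = {1, 2, 3, 5, 6, 7, 9}
C ∪ (((C − A) ∪ ((C ∪ (B ∩ A)) − B)) ∪ C) = {1, 2, 3, 5, 6, 7, 9}
(B ∩ A) ∪ (C ∪ (((C − A) ∪ ((C ∪ (B ∩ A)) − B)) ∪ C)) = {1, 2, 3, 4, 5, 6, 7, 9}
B^c = {1, 3, 7, 8}
B ∩ B^c = {}
{1, 2, 3, 4, 5, 6, 7, 9} and {} share no elements.

Yes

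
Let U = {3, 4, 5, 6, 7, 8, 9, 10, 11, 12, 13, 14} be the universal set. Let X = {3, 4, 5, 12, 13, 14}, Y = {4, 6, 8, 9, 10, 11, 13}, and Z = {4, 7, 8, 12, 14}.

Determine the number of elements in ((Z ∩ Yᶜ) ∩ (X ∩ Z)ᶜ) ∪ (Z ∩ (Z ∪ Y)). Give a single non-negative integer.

Yᶜ = {3, 5, 7, 12, 14}
Z ∩ Yᶜ = {7, 12, 14}
X ∩ Z = {4, 12, 14}
(X ∩ Z)ᶜ = {3, 5, 6, 7, 8, 9, 10, 11, 13}
(Z ∩ Yᶜ) ∩ (X ∩ Z)ᶜ = {7}
Z ∪ Y = {4, 6, 7, 8, 9, 10, 11, 12, 13, 14}
Z ∩ (Z ∪ Y) = {4, 7, 8, 12, 14}
((Z ∩ Yᶜ) ∩ (X ∩ Z)ᶜ) ∪ (Z ∩ (Z ∪ Y)) = {4, 7, 8, 12, 14}
|((Z ∩ Yᶜ) ∩ (X ∩ Z)ᶜ) ∪ (Z ∩ (Z ∪ Y))| = 5

5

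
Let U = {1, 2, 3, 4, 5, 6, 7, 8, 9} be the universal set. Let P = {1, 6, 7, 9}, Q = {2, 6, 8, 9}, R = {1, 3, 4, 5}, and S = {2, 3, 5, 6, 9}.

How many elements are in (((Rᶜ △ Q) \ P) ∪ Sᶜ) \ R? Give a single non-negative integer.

2

Rᶜ = {2, 6, 7, 8, 9}
Rᶜ △ Q = {7}
(Rᶜ △ Q) \ P = {}
Sᶜ = {1, 4, 7, 8}
((Rᶜ △ Q) \ P) ∪ Sᶜ = {1, 4, 7, 8}
(((Rᶜ △ Q) \ P) ∪ Sᶜ) \ R = {7, 8}
|(((Rᶜ △ Q) \ P) ∪ Sᶜ) \ R| = 2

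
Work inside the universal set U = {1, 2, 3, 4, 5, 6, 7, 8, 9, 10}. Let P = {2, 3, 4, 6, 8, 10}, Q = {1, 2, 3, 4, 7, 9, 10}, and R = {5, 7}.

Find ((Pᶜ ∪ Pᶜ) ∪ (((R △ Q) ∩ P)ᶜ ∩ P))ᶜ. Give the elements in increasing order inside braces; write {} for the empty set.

Pᶜ = {1, 5, 7, 9}
Pᶜ ∪ Pᶜ = {1, 5, 7, 9}
R △ Q = {1, 2, 3, 4, 5, 9, 10}
(R △ Q) ∩ P = {2, 3, 4, 10}
((R △ Q) ∩ P)ᶜ = {1, 5, 6, 7, 8, 9}
((R △ Q) ∩ P)ᶜ ∩ P = {6, 8}
(Pᶜ ∪ Pᶜ) ∪ (((R △ Q) ∩ P)ᶜ ∩ P) = {1, 5, 6, 7, 8, 9}
((Pᶜ ∪ Pᶜ) ∪ (((R △ Q) ∩ P)ᶜ ∩ P))ᶜ = {2, 3, 4, 10}

{2, 3, 4, 10}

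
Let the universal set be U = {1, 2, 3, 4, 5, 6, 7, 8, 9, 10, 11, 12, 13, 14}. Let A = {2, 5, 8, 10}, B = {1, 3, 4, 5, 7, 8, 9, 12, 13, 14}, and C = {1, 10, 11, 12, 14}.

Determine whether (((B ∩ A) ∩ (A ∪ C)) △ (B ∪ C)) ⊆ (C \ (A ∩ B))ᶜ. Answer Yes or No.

B ∩ A = {5, 8}
A ∪ C = {1, 2, 5, 8, 10, 11, 12, 14}
(B ∩ A) ∩ (A ∪ C) = {5, 8}
B ∪ C = {1, 3, 4, 5, 7, 8, 9, 10, 11, 12, 13, 14}
((B ∩ A) ∩ (A ∪ C)) △ (B ∪ C) = {1, 3, 4, 7, 9, 10, 11, 12, 13, 14}
A ∩ B = {5, 8}
C \ (A ∩ B) = {1, 10, 11, 12, 14}
(C \ (A ∩ B))ᶜ = {2, 3, 4, 5, 6, 7, 8, 9, 13}
1 ∈ ((B ∩ A) ∩ (A ∪ C)) △ (B ∪ C) but 1 ∉ (C \ (A ∩ B))ᶜ, so the inclusion fails.

No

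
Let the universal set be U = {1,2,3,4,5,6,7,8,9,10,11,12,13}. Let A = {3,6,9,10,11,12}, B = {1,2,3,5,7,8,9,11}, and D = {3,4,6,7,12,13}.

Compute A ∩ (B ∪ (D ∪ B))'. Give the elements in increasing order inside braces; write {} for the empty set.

D ∪ B = {1,2,3,4,5,6,7,8,9,11,12,13}
B ∪ (D ∪ B) = {1,2,3,4,5,6,7,8,9,11,12,13}
(B ∪ (D ∪ B))' = {10}
A ∩ (B ∪ (D ∪ B))' = {10}

{10}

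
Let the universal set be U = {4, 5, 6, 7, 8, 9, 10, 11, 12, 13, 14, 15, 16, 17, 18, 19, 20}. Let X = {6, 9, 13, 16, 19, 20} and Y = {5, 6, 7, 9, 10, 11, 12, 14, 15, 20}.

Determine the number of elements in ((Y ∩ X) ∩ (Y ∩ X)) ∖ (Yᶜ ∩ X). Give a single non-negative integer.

Y ∩ X = {6, 9, 20}
(Y ∩ X) ∩ (Y ∩ X) = {6, 9, 20}
Yᶜ = {4, 8, 13, 16, 17, 18, 19}
Yᶜ ∩ X = {13, 16, 19}
((Y ∩ X) ∩ (Y ∩ X)) ∖ (Yᶜ ∩ X) = {6, 9, 20}
|((Y ∩ X) ∩ (Y ∩ X)) ∖ (Yᶜ ∩ X)| = 3

3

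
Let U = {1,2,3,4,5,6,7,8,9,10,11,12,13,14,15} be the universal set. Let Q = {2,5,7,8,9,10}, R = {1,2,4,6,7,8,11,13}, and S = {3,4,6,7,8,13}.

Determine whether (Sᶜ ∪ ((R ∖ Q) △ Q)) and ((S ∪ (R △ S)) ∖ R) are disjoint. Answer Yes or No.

Sᶜ = {1,2,5,9,10,11,12,14,15}
R ∖ Q = {1,4,6,11,13}
(R ∖ Q) △ Q = {1,2,4,5,6,7,8,9,10,11,13}
Sᶜ ∪ ((R ∖ Q) △ Q) = {1,2,4,5,6,7,8,9,10,11,12,13,14,15}
R △ S = {1,2,3,11}
S ∪ (R △ S) = {1,2,3,4,6,7,8,11,13}
(S ∪ (R △ S)) ∖ R = {3}
{1,2,4,5,6,7,8,9,10,11,12,13,14,15} and {3} share no elements.

Yes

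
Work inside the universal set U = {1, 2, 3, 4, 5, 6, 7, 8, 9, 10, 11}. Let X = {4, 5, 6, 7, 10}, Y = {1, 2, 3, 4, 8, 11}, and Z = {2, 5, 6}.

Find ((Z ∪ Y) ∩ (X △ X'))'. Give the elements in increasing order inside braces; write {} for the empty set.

Z ∪ Y = {1, 2, 3, 4, 5, 6, 8, 11}
X' = {1, 2, 3, 8, 9, 11}
X △ X' = {1, 2, 3, 4, 5, 6, 7, 8, 9, 10, 11}
(Z ∪ Y) ∩ (X △ X') = {1, 2, 3, 4, 5, 6, 8, 11}
((Z ∪ Y) ∩ (X △ X'))' = {7, 9, 10}

{7, 9, 10}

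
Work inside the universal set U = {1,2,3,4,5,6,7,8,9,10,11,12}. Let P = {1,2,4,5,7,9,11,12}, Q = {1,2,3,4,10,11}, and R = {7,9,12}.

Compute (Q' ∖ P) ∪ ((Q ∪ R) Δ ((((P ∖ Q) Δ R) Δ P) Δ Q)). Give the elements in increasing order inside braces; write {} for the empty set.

{1,2,4,6,8,11}

Q' = {5,6,7,8,9,12}
Q' ∖ P = {6,8}
Q ∪ R = {1,2,3,4,7,9,10,11,12}
P ∖ Q = {5,7,9,12}
(P ∖ Q) Δ R = {5}
((P ∖ Q) Δ R) Δ P = {1,2,4,7,9,11,12}
(((P ∖ Q) Δ R) Δ P) Δ Q = {3,7,9,10,12}
(Q ∪ R) Δ ((((P ∖ Q) Δ R) Δ P) Δ Q) = {1,2,4,11}
(Q' ∖ P) ∪ ((Q ∪ R) Δ ((((P ∖ Q) Δ R) Δ P) Δ Q)) = {1,2,4,6,8,11}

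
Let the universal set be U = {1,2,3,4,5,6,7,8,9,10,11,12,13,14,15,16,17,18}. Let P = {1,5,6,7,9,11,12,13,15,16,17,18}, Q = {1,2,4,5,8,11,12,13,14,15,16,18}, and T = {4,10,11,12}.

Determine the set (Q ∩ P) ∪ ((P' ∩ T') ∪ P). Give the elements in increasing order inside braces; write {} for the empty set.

Q ∩ P = {1,5,11,12,13,15,16,18}
P' = {2,3,4,8,10,14}
T' = {1,2,3,5,6,7,8,9,13,14,15,16,17,18}
P' ∩ T' = {2,3,8,14}
(P' ∩ T') ∪ P = {1,2,3,5,6,7,8,9,11,12,13,14,15,16,17,18}
(Q ∩ P) ∪ ((P' ∩ T') ∪ P) = {1,2,3,5,6,7,8,9,11,12,13,14,15,16,17,18}

{1,2,3,5,6,7,8,9,11,12,13,14,15,16,17,18}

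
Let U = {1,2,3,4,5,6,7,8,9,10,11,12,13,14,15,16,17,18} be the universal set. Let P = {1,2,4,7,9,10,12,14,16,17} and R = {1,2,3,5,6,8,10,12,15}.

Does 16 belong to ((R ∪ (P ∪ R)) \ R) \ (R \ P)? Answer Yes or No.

Yes

16 ∈ P and 16 ∉ R, so 16 ∈ P ∪ R
16 ∉ R and 16 ∈ (P ∪ R), so 16 ∈ R ∪ (P ∪ R)
16 ∈ (R ∪ (P ∪ R)) and 16 ∉ R, so 16 ∈ (R ∪ (P ∪ R)) \ R
16 ∉ R and 16 ∈ P, so 16 ∉ R \ P
16 ∈ ((R ∪ (P ∪ R)) \ R) and 16 ∉ (R \ P), so 16 ∈ ((R ∪ (P ∪ R)) \ R) \ (R \ P)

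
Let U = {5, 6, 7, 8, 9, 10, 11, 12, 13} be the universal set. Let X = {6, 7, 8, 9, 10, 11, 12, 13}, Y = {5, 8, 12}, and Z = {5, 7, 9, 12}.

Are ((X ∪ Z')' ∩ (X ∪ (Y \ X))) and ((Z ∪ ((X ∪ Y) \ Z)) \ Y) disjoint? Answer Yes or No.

Yes

Z' = {6, 8, 10, 11, 13}
X ∪ Z' = {6, 7, 8, 9, 10, 11, 12, 13}
(X ∪ Z')' = {5}
Y \ X = {5}
X ∪ (Y \ X) = {5, 6, 7, 8, 9, 10, 11, 12, 13}
(X ∪ Z')' ∩ (X ∪ (Y \ X)) = {5}
X ∪ Y = {5, 6, 7, 8, 9, 10, 11, 12, 13}
(X ∪ Y) \ Z = {6, 8, 10, 11, 13}
Z ∪ ((X ∪ Y) \ Z) = {5, 6, 7, 8, 9, 10, 11, 12, 13}
(Z ∪ ((X ∪ Y) \ Z)) \ Y = {6, 7, 9, 10, 11, 13}
{5} and {6, 7, 9, 10, 11, 13} share no elements.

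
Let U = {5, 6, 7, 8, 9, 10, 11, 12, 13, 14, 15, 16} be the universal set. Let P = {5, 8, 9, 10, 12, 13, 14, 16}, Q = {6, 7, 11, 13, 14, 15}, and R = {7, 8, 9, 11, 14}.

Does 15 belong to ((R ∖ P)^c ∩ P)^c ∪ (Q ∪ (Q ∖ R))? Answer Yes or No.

Yes

15 ∉ R and 15 ∉ P, so 15 ∉ R ∖ P
15 ∈ (R ∖ P)^c since 15 ∉ (R ∖ P)
15 ∈ (R ∖ P)^c and 15 ∉ P, so 15 ∉ (R ∖ P)^c ∩ P
15 ∈ ((R ∖ P)^c ∩ P)^c since 15 ∉ ((R ∖ P)^c ∩ P)
15 ∈ Q and 15 ∉ R, so 15 ∈ Q ∖ R
15 ∈ Q and 15 ∈ (Q ∖ R), so 15 ∈ Q ∪ (Q ∖ R)
15 ∈ ((R ∖ P)^c ∩ P)^c and 15 ∈ (Q ∪ (Q ∖ R)), so 15 ∈ ((R ∖ P)^c ∩ P)^c ∪ (Q ∪ (Q ∖ R))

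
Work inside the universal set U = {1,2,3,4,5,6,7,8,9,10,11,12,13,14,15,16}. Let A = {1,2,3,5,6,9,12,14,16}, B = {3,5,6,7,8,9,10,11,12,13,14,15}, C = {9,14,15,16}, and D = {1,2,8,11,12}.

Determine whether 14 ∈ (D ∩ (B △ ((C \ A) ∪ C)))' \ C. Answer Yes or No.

14 ∈ C and 14 ∈ A, so 14 ∉ C \ A
14 ∉ (C \ A) and 14 ∈ C, so 14 ∈ (C \ A) ∪ C
14 ∈ B and 14 ∈ ((C \ A) ∪ C), so 14 ∉ B △ ((C \ A) ∪ C)
14 ∉ D and 14 ∉ (B △ ((C \ A) ∪ C)), so 14 ∉ D ∩ (B △ ((C \ A) ∪ C))
14 ∈ (D ∩ (B △ ((C \ A) ∪ C)))' since 14 ∉ (D ∩ (B △ ((C \ A) ∪ C)))
14 ∈ (D ∩ (B △ ((C \ A) ∪ C)))' and 14 ∈ C, so 14 ∉ (D ∩ (B △ ((C \ A) ∪ C)))' \ C

No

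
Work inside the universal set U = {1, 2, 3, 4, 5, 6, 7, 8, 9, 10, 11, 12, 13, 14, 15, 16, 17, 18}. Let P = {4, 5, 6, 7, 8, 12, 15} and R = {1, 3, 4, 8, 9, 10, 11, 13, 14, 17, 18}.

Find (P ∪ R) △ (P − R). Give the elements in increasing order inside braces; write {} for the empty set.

P ∪ R = {1, 3, 4, 5, 6, 7, 8, 9, 10, 11, 12, 13, 14, 15, 17, 18}
P − R = {5, 6, 7, 12, 15}
(P ∪ R) △ (P − R) = {1, 3, 4, 8, 9, 10, 11, 13, 14, 17, 18}

{1, 3, 4, 8, 9, 10, 11, 13, 14, 17, 18}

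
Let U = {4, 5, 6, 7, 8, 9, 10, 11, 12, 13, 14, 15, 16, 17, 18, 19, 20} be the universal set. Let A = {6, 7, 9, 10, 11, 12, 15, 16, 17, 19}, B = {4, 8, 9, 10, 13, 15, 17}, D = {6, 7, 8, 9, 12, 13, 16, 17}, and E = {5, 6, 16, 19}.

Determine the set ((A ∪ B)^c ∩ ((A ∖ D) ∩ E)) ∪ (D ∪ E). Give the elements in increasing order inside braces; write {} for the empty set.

A ∪ B = {4, 6, 7, 8, 9, 10, 11, 12, 13, 15, 16, 17, 19}
(A ∪ B)^c = {5, 14, 18, 20}
A ∖ D = {10, 11, 15, 19}
(A ∖ D) ∩ E = {19}
(A ∪ B)^c ∩ ((A ∖ D) ∩ E) = {}
D ∪ E = {5, 6, 7, 8, 9, 12, 13, 16, 17, 19}
((A ∪ B)^c ∩ ((A ∖ D) ∩ E)) ∪ (D ∪ E) = {5, 6, 7, 8, 9, 12, 13, 16, 17, 19}

{5, 6, 7, 8, 9, 12, 13, 16, 17, 19}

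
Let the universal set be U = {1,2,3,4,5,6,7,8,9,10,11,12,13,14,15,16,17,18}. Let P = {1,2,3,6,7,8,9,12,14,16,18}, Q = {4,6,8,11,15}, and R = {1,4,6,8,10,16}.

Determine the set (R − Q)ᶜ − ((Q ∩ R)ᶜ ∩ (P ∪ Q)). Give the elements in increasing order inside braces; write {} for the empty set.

{4,5,6,8,13,17}

R − Q = {1,10,16}
(R − Q)ᶜ = {2,3,4,5,6,7,8,9,11,12,13,14,15,17,18}
Q ∩ R = {4,6,8}
(Q ∩ R)ᶜ = {1,2,3,5,7,9,10,11,12,13,14,15,16,17,18}
P ∪ Q = {1,2,3,4,6,7,8,9,11,12,14,15,16,18}
(Q ∩ R)ᶜ ∩ (P ∪ Q) = {1,2,3,7,9,11,12,14,15,16,18}
(R − Q)ᶜ − ((Q ∩ R)ᶜ ∩ (P ∪ Q)) = {4,5,6,8,13,17}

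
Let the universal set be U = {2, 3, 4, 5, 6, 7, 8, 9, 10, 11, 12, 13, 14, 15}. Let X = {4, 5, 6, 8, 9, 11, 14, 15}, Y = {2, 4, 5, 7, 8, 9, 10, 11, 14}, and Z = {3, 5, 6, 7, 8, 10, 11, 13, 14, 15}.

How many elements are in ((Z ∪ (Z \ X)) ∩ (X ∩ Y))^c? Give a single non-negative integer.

Z \ X = {3, 7, 10, 13}
Z ∪ (Z \ X) = {3, 5, 6, 7, 8, 10, 11, 13, 14, 15}
X ∩ Y = {4, 5, 8, 9, 11, 14}
(Z ∪ (Z \ X)) ∩ (X ∩ Y) = {5, 8, 11, 14}
((Z ∪ (Z \ X)) ∩ (X ∩ Y))^c = {2, 3, 4, 6, 7, 9, 10, 12, 13, 15}
|((Z ∪ (Z \ X)) ∩ (X ∩ Y))^c| = 10

10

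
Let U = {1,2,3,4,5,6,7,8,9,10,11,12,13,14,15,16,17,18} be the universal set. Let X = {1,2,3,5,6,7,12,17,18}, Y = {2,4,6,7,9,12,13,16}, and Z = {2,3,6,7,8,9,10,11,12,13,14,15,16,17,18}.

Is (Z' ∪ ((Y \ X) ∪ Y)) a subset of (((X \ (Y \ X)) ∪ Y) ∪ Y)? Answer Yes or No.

Z' = {1,4,5}
Y \ X = {4,9,13,16}
(Y \ X) ∪ Y = {2,4,6,7,9,12,13,16}
Z' ∪ ((Y \ X) ∪ Y) = {1,2,4,5,6,7,9,12,13,16}
X \ (Y \ X) = {1,2,3,5,6,7,12,17,18}
(X \ (Y \ X)) ∪ Y = {1,2,3,4,5,6,7,9,12,13,16,17,18}
((X \ (Y \ X)) ∪ Y) ∪ Y = {1,2,3,4,5,6,7,9,12,13,16,17,18}
Every element of {1,2,4,5,6,7,9,12,13,16} is in {1,2,3,4,5,6,7,9,12,13,16,17,18}, so Z' ∪ ((Y \ X) ∪ Y) ⊆ ((X \ (Y \ X)) ∪ Y) ∪ Y.

Yes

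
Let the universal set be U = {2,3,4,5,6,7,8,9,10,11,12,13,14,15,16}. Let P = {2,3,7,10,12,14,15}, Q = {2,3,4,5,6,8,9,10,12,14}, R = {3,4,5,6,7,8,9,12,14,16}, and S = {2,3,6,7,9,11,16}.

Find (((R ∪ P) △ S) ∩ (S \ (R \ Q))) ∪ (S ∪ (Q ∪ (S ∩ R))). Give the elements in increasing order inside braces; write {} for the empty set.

{2,3,4,5,6,7,8,9,10,11,12,14,16}

R ∪ P = {2,3,4,5,6,7,8,9,10,12,14,15,16}
(R ∪ P) △ S = {4,5,8,10,11,12,14,15}
R \ Q = {7,16}
S \ (R \ Q) = {2,3,6,9,11}
((R ∪ P) △ S) ∩ (S \ (R \ Q)) = {11}
S ∩ R = {3,6,7,9,16}
Q ∪ (S ∩ R) = {2,3,4,5,6,7,8,9,10,12,14,16}
S ∪ (Q ∪ (S ∩ R)) = {2,3,4,5,6,7,8,9,10,11,12,14,16}
(((R ∪ P) △ S) ∩ (S \ (R \ Q))) ∪ (S ∪ (Q ∪ (S ∩ R))) = {2,3,4,5,6,7,8,9,10,11,12,14,16}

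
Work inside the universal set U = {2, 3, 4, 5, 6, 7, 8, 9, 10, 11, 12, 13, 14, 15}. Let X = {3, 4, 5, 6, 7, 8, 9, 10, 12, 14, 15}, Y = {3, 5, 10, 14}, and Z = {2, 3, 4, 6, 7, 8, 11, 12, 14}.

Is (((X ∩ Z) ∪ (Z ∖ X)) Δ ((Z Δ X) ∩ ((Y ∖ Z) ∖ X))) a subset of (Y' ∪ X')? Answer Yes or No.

X ∩ Z = {3, 4, 6, 7, 8, 12, 14}
Z ∖ X = {2, 11}
(X ∩ Z) ∪ (Z ∖ X) = {2, 3, 4, 6, 7, 8, 11, 12, 14}
Z Δ X = {2, 5, 9, 10, 11, 15}
Y ∖ Z = {5, 10}
(Y ∖ Z) ∖ X = {}
(Z Δ X) ∩ ((Y ∖ Z) ∖ X) = {}
((X ∩ Z) ∪ (Z ∖ X)) Δ ((Z Δ X) ∩ ((Y ∖ Z) ∖ X)) = {2, 3, 4, 6, 7, 8, 11, 12, 14}
Y' = {2, 4, 6, 7, 8, 9, 11, 12, 13, 15}
X' = {2, 11, 13}
Y' ∪ X' = {2, 4, 6, 7, 8, 9, 11, 12, 13, 15}
3 ∈ ((X ∩ Z) ∪ (Z ∖ X)) Δ ((Z Δ X) ∩ ((Y ∖ Z) ∖ X)) but 3 ∉ Y' ∪ X', so the inclusion fails.

No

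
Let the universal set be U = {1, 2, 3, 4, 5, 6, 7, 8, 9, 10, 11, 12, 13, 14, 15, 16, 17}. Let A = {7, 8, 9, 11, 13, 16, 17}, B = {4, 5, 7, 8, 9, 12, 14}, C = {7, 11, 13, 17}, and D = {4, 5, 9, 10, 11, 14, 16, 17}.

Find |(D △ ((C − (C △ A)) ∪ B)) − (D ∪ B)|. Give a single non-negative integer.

C △ A = {8, 9, 16}
C − (C △ A) = {7, 11, 13, 17}
(C − (C △ A)) ∪ B = {4, 5, 7, 8, 9, 11, 12, 13, 14, 17}
D △ ((C − (C △ A)) ∪ B) = {7, 8, 10, 12, 13, 16}
D ∪ B = {4, 5, 7, 8, 9, 10, 11, 12, 14, 16, 17}
(D △ ((C − (C △ A)) ∪ B)) − (D ∪ B) = {13}
|(D △ ((C − (C △ A)) ∪ B)) − (D ∪ B)| = 1

1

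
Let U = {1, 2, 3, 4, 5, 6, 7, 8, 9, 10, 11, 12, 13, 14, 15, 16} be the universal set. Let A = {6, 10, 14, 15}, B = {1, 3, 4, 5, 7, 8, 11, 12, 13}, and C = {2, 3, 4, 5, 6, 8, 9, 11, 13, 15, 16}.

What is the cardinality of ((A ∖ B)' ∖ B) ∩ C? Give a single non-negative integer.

3

A ∖ B = {6, 10, 14, 15}
(A ∖ B)' = {1, 2, 3, 4, 5, 7, 8, 9, 11, 12, 13, 16}
(A ∖ B)' ∖ B = {2, 9, 16}
((A ∖ B)' ∖ B) ∩ C = {2, 9, 16}
|((A ∖ B)' ∖ B) ∩ C| = 3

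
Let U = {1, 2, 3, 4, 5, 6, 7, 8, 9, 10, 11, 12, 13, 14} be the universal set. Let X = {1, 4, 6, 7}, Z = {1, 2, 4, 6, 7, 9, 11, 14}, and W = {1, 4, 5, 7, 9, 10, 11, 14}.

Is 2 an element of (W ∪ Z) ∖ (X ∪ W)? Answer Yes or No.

2 ∉ W and 2 ∈ Z, so 2 ∈ W ∪ Z
2 ∉ X and 2 ∉ W, so 2 ∉ X ∪ W
2 ∈ (W ∪ Z) and 2 ∉ (X ∪ W), so 2 ∈ (W ∪ Z) ∖ (X ∪ W)

Yes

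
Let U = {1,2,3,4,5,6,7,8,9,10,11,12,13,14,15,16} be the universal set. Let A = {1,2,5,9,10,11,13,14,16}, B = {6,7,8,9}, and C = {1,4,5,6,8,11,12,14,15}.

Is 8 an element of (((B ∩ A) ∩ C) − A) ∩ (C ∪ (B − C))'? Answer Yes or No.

8 ∈ B and 8 ∉ A, so 8 ∉ B ∩ A
8 ∉ (B ∩ A) and 8 ∈ C, so 8 ∉ (B ∩ A) ∩ C
8 ∉ ((B ∩ A) ∩ C) and 8 ∉ A, so 8 ∉ ((B ∩ A) ∩ C) − A
8 ∈ B and 8 ∈ C, so 8 ∉ B − C
8 ∈ C and 8 ∉ (B − C), so 8 ∈ C ∪ (B − C)
8 ∉ (C ∪ (B − C))' since 8 ∈ (C ∪ (B − C))
8 ∉ (((B ∩ A) ∩ C) − A) and 8 ∉ (C ∪ (B − C))', so 8 ∉ (((B ∩ A) ∩ C) − A) ∩ (C ∪ (B − C))'

No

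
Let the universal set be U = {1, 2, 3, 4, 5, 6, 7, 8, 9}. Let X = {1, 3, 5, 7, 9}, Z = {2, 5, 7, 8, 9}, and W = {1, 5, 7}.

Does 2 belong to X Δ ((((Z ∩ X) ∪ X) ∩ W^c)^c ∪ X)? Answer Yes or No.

Yes

2 ∈ Z and 2 ∉ X, so 2 ∉ Z ∩ X
2 ∉ (Z ∩ X) and 2 ∉ X, so 2 ∉ (Z ∩ X) ∪ X
2 ∉ W, so 2 ∈ W^c
2 ∉ ((Z ∩ X) ∪ X) and 2 ∈ W^c, so 2 ∉ ((Z ∩ X) ∪ X) ∩ W^c
2 ∈ (((Z ∩ X) ∪ X) ∩ W^c)^c since 2 ∉ (((Z ∩ X) ∪ X) ∩ W^c)
2 ∈ (((Z ∩ X) ∪ X) ∩ W^c)^c and 2 ∉ X, so 2 ∈ (((Z ∩ X) ∪ X) ∩ W^c)^c ∪ X
2 ∉ X and 2 ∈ ((((Z ∩ X) ∪ X) ∩ W^c)^c ∪ X), so 2 ∈ X Δ ((((Z ∩ X) ∪ X) ∩ W^c)^c ∪ X)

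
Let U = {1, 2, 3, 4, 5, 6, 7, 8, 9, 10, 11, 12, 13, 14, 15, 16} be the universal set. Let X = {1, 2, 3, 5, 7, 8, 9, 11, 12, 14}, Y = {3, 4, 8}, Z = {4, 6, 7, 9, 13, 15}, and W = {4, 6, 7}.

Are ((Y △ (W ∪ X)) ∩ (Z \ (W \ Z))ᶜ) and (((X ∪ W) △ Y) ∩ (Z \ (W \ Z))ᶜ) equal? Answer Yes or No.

W ∪ X = {1, 2, 3, 4, 5, 6, 7, 8, 9, 11, 12, 14}
Y △ (W ∪ X) = {1, 2, 5, 6, 7, 9, 11, 12, 14}
W \ Z = {}
Z \ (W \ Z) = {4, 6, 7, 9, 13, 15}
(Z \ (W \ Z))ᶜ = {1, 2, 3, 5, 8, 10, 11, 12, 14, 16}
(Y △ (W ∪ X)) ∩ (Z \ (W \ Z))ᶜ = {1, 2, 5, 11, 12, 14}
X ∪ W = {1, 2, 3, 4, 5, 6, 7, 8, 9, 11, 12, 14}
(X ∪ W) △ Y = {1, 2, 5, 6, 7, 9, 11, 12, 14}
((X ∪ W) △ Y) ∩ (Z \ (W \ Z))ᶜ = {1, 2, 5, 11, 12, 14}
Both equal {1, 2, 5, 11, 12, 14}, so (Y △ (W ∪ X)) ∩ (Z \ (W \ Z))ᶜ = ((X ∪ W) △ Y) ∩ (Z \ (W \ Z))ᶜ.

Yes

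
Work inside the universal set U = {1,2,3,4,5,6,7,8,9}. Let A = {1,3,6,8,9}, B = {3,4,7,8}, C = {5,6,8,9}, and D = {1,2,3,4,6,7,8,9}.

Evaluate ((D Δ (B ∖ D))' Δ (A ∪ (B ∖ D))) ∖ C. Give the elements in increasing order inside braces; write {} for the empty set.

{1,3}

B ∖ D = {}
D Δ (B ∖ D) = {1,2,3,4,6,7,8,9}
(D Δ (B ∖ D))' = {5}
A ∪ (B ∖ D) = {1,3,6,8,9}
(D Δ (B ∖ D))' Δ (A ∪ (B ∖ D)) = {1,3,5,6,8,9}
((D Δ (B ∖ D))' Δ (A ∪ (B ∖ D))) ∖ C = {1,3}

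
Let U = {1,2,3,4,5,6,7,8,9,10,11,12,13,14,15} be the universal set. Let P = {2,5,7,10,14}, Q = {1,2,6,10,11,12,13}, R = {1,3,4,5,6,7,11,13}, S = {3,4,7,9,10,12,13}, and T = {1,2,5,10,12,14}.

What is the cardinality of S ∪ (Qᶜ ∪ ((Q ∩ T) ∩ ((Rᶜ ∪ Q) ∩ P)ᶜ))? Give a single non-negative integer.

12

Qᶜ = {3,4,5,7,8,9,14,15}
Q ∩ T = {1,2,10,12}
Rᶜ = {2,8,9,10,12,14,15}
Rᶜ ∪ Q = {1,2,6,8,9,10,11,12,13,14,15}
(Rᶜ ∪ Q) ∩ P = {2,10,14}
((Rᶜ ∪ Q) ∩ P)ᶜ = {1,3,4,5,6,7,8,9,11,12,13,15}
(Q ∩ T) ∩ ((Rᶜ ∪ Q) ∩ P)ᶜ = {1,12}
Qᶜ ∪ ((Q ∩ T) ∩ ((Rᶜ ∪ Q) ∩ P)ᶜ) = {1,3,4,5,7,8,9,12,14,15}
S ∪ (Qᶜ ∪ ((Q ∩ T) ∩ ((Rᶜ ∪ Q) ∩ P)ᶜ)) = {1,3,4,5,7,8,9,10,12,13,14,15}
|S ∪ (Qᶜ ∪ ((Q ∩ T) ∩ ((Rᶜ ∪ Q) ∩ P)ᶜ))| = 12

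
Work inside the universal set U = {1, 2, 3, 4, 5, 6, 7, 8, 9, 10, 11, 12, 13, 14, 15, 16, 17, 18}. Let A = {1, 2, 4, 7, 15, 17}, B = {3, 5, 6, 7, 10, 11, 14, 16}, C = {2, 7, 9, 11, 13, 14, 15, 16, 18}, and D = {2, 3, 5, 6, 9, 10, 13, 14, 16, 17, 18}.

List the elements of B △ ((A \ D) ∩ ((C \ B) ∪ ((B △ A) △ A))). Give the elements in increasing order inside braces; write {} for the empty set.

A \ D = {1, 4, 7, 15}
C \ B = {2, 9, 13, 15, 18}
B △ A = {1, 2, 3, 4, 5, 6, 10, 11, 14, 15, 16, 17}
(B △ A) △ A = {3, 5, 6, 7, 10, 11, 14, 16}
(C \ B) ∪ ((B △ A) △ A) = {2, 3, 5, 6, 7, 9, 10, 11, 13, 14, 15, 16, 18}
(A \ D) ∩ ((C \ B) ∪ ((B △ A) △ A)) = {7, 15}
B △ ((A \ D) ∩ ((C \ B) ∪ ((B △ A) △ A))) = {3, 5, 6, 10, 11, 14, 15, 16}

{3, 5, 6, 10, 11, 14, 15, 16}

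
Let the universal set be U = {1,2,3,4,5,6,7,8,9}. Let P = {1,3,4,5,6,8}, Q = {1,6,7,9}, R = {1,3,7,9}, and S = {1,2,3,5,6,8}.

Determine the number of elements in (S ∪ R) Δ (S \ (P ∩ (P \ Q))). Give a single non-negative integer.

S ∪ R = {1,2,3,5,6,7,8,9}
P \ Q = {3,4,5,8}
P ∩ (P \ Q) = {3,4,5,8}
S \ (P ∩ (P \ Q)) = {1,2,6}
(S ∪ R) Δ (S \ (P ∩ (P \ Q))) = {3,5,7,8,9}
|(S ∪ R) Δ (S \ (P ∩ (P \ Q)))| = 5

5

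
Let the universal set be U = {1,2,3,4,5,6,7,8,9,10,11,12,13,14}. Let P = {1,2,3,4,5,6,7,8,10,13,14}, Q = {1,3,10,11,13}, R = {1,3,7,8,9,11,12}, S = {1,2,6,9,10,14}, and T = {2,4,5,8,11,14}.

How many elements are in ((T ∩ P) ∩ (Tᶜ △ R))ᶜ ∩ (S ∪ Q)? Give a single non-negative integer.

T ∩ P = {2,4,5,8,14}
Tᶜ = {1,3,6,7,9,10,12,13}
Tᶜ △ R = {6,8,10,11,13}
(T ∩ P) ∩ (Tᶜ △ R) = {8}
((T ∩ P) ∩ (Tᶜ △ R))ᶜ = {1,2,3,4,5,6,7,9,10,11,12,13,14}
S ∪ Q = {1,2,3,6,9,10,11,13,14}
((T ∩ P) ∩ (Tᶜ △ R))ᶜ ∩ (S ∪ Q) = {1,2,3,6,9,10,11,13,14}
|((T ∩ P) ∩ (Tᶜ △ R))ᶜ ∩ (S ∪ Q)| = 9

9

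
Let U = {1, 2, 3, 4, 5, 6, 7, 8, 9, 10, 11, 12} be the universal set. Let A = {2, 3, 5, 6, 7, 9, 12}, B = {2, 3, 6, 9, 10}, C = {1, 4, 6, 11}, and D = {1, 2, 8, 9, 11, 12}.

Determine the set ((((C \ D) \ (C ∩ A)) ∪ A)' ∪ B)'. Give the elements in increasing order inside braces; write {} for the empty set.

{4, 5, 7, 12}

C \ D = {4, 6}
C ∩ A = {6}
(C \ D) \ (C ∩ A) = {4}
((C \ D) \ (C ∩ A)) ∪ A = {2, 3, 4, 5, 6, 7, 9, 12}
(((C \ D) \ (C ∩ A)) ∪ A)' = {1, 8, 10, 11}
(((C \ D) \ (C ∩ A)) ∪ A)' ∪ B = {1, 2, 3, 6, 8, 9, 10, 11}
((((C \ D) \ (C ∩ A)) ∪ A)' ∪ B)' = {4, 5, 7, 12}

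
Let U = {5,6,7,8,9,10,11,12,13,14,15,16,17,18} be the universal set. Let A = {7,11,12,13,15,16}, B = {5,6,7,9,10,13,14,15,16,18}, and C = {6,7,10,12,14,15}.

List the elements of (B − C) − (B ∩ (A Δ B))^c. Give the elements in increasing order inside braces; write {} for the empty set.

{5,9,18}

B − C = {5,9,13,16,18}
A Δ B = {5,6,9,10,11,12,14,18}
B ∩ (A Δ B) = {5,6,9,10,14,18}
(B ∩ (A Δ B))^c = {7,8,11,12,13,15,16,17}
(B − C) − (B ∩ (A Δ B))^c = {5,9,18}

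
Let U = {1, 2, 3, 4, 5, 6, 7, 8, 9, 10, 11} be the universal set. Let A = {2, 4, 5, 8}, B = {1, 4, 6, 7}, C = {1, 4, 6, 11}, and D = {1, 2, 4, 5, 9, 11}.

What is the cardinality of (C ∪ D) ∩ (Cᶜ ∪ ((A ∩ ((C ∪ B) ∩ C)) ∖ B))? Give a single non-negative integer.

C ∪ D = {1, 2, 4, 5, 6, 9, 11}
Cᶜ = {2, 3, 5, 7, 8, 9, 10}
C ∪ B = {1, 4, 6, 7, 11}
(C ∪ B) ∩ C = {1, 4, 6, 11}
A ∩ ((C ∪ B) ∩ C) = {4}
(A ∩ ((C ∪ B) ∩ C)) ∖ B = {}
Cᶜ ∪ ((A ∩ ((C ∪ B) ∩ C)) ∖ B) = {2, 3, 5, 7, 8, 9, 10}
(C ∪ D) ∩ (Cᶜ ∪ ((A ∩ ((C ∪ B) ∩ C)) ∖ B)) = {2, 5, 9}
|(C ∪ D) ∩ (Cᶜ ∪ ((A ∩ ((C ∪ B) ∩ C)) ∖ B))| = 3

3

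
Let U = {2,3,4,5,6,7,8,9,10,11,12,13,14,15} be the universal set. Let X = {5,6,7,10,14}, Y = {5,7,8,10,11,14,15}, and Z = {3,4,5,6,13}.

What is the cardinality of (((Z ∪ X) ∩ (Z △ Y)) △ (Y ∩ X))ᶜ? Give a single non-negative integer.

Z ∪ X = {3,4,5,6,7,10,13,14}
Z △ Y = {3,4,6,7,8,10,11,13,14,15}
(Z ∪ X) ∩ (Z △ Y) = {3,4,6,7,10,13,14}
Y ∩ X = {5,7,10,14}
((Z ∪ X) ∩ (Z △ Y)) △ (Y ∩ X) = {3,4,5,6,13}
(((Z ∪ X) ∩ (Z △ Y)) △ (Y ∩ X))ᶜ = {2,7,8,9,10,11,12,14,15}
|(((Z ∪ X) ∩ (Z △ Y)) △ (Y ∩ X))ᶜ| = 9

9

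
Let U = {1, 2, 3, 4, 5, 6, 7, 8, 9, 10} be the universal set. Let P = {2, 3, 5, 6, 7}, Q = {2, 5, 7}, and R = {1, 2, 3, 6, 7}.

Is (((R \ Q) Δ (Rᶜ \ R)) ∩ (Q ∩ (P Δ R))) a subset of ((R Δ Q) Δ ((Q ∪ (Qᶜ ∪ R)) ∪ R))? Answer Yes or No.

R \ Q = {1, 3, 6}
Rᶜ = {4, 5, 8, 9, 10}
Rᶜ \ R = {4, 5, 8, 9, 10}
(R \ Q) Δ (Rᶜ \ R) = {1, 3, 4, 5, 6, 8, 9, 10}
P Δ R = {1, 5}
Q ∩ (P Δ R) = {5}
((R \ Q) Δ (Rᶜ \ R)) ∩ (Q ∩ (P Δ R)) = {5}
R Δ Q = {1, 3, 5, 6}
Qᶜ = {1, 3, 4, 6, 8, 9, 10}
Qᶜ ∪ R = {1, 2, 3, 4, 6, 7, 8, 9, 10}
Q ∪ (Qᶜ ∪ R) = {1, 2, 3, 4, 5, 6, 7, 8, 9, 10}
(Q ∪ (Qᶜ ∪ R)) ∪ R = {1, 2, 3, 4, 5, 6, 7, 8, 9, 10}
(R Δ Q) Δ ((Q ∪ (Qᶜ ∪ R)) ∪ R) = {2, 4, 7, 8, 9, 10}
5 ∈ ((R \ Q) Δ (Rᶜ \ R)) ∩ (Q ∩ (P Δ R)) but 5 ∉ (R Δ Q) Δ ((Q ∪ (Qᶜ ∪ R)) ∪ R), so the inclusion fails.

No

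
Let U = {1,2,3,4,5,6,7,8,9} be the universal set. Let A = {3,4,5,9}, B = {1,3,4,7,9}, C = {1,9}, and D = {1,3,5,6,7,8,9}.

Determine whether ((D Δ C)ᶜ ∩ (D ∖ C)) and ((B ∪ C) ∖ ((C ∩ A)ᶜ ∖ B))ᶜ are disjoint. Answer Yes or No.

Yes

D Δ C = {3,5,6,7,8}
(D Δ C)ᶜ = {1,2,4,9}
D ∖ C = {3,5,6,7,8}
(D Δ C)ᶜ ∩ (D ∖ C) = {}
B ∪ C = {1,3,4,7,9}
C ∩ A = {9}
(C ∩ A)ᶜ = {1,2,3,4,5,6,7,8}
(C ∩ A)ᶜ ∖ B = {2,5,6,8}
(B ∪ C) ∖ ((C ∩ A)ᶜ ∖ B) = {1,3,4,7,9}
((B ∪ C) ∖ ((C ∩ A)ᶜ ∖ B))ᶜ = {2,5,6,8}
{} and {2,5,6,8} share no elements.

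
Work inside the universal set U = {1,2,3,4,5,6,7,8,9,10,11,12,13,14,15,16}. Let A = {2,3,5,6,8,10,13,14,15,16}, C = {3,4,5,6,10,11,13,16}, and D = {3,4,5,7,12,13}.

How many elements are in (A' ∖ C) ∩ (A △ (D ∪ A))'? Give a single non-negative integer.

2

A' = {1,4,7,9,11,12}
A' ∖ C = {1,7,9,12}
D ∪ A = {2,3,4,5,6,7,8,10,12,13,14,15,16}
A △ (D ∪ A) = {4,7,12}
(A △ (D ∪ A))' = {1,2,3,5,6,8,9,10,11,13,14,15,16}
(A' ∖ C) ∩ (A △ (D ∪ A))' = {1,9}
|(A' ∖ C) ∩ (A △ (D ∪ A))'| = 2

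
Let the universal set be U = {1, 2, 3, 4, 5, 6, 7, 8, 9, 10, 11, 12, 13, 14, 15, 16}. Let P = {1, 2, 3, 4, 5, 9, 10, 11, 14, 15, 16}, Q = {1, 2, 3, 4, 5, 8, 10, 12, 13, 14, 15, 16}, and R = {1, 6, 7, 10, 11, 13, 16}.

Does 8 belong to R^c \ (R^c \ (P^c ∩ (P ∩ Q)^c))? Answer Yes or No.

8 ∉ R, so 8 ∈ R^c
8 ∉ R, so 8 ∈ R^c
8 ∉ P, so 8 ∈ P^c
8 ∉ P and 8 ∈ Q, so 8 ∉ P ∩ Q
8 ∈ (P ∩ Q)^c since 8 ∉ (P ∩ Q)
8 ∈ P^c and 8 ∈ (P ∩ Q)^c, so 8 ∈ P^c ∩ (P ∩ Q)^c
8 ∈ R^c and 8 ∈ (P^c ∩ (P ∩ Q)^c), so 8 ∉ R^c \ (P^c ∩ (P ∩ Q)^c)
8 ∈ R^c and 8 ∉ (R^c \ (P^c ∩ (P ∩ Q)^c)), so 8 ∈ R^c \ (R^c \ (P^c ∩ (P ∩ Q)^c))

Yes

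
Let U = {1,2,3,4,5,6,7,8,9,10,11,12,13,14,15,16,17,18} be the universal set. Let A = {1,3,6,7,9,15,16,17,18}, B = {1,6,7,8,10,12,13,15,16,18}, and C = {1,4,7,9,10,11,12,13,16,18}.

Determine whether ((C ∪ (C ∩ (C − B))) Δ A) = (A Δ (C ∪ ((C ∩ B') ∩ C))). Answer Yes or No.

C − B = {4,9,11}
C ∩ (C − B) = {4,9,11}
C ∪ (C ∩ (C − B)) = {1,4,7,9,10,11,12,13,16,18}
(C ∪ (C ∩ (C − B))) Δ A = {3,4,6,10,11,12,13,15,17}
B' = {2,3,4,5,9,11,14,17}
C ∩ B' = {4,9,11}
(C ∩ B') ∩ C = {4,9,11}
C ∪ ((C ∩ B') ∩ C) = {1,4,7,9,10,11,12,13,16,18}
A Δ (C ∪ ((C ∩ B') ∩ C)) = {3,4,6,10,11,12,13,15,17}
Both equal {3,4,6,10,11,12,13,15,17}, so (C ∪ (C ∩ (C − B))) Δ A = A Δ (C ∪ ((C ∩ B') ∩ C)).

Yes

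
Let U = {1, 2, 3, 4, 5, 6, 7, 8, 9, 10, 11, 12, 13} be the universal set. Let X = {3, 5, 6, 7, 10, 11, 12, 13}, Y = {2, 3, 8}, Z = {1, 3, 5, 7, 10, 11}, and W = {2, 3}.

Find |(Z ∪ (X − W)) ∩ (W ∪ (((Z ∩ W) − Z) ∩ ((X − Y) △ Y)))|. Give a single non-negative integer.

1

X − W = {5, 6, 7, 10, 11, 12, 13}
Z ∪ (X − W) = {1, 3, 5, 6, 7, 10, 11, 12, 13}
Z ∩ W = {3}
(Z ∩ W) − Z = {}
X − Y = {5, 6, 7, 10, 11, 12, 13}
(X − Y) △ Y = {2, 3, 5, 6, 7, 8, 10, 11, 12, 13}
((Z ∩ W) − Z) ∩ ((X − Y) △ Y) = {}
W ∪ (((Z ∩ W) − Z) ∩ ((X − Y) △ Y)) = {2, 3}
(Z ∪ (X − W)) ∩ (W ∪ (((Z ∩ W) − Z) ∩ ((X − Y) △ Y))) = {3}
|(Z ∪ (X − W)) ∩ (W ∪ (((Z ∩ W) − Z) ∩ ((X − Y) △ Y)))| = 1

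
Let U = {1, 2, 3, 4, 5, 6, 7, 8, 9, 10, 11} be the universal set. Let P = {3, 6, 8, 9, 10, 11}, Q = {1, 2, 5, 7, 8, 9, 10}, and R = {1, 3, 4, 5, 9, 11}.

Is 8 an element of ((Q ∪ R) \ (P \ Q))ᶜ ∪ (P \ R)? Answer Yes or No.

Yes

8 ∈ Q and 8 ∉ R, so 8 ∈ Q ∪ R
8 ∈ P and 8 ∈ Q, so 8 ∉ P \ Q
8 ∈ (Q ∪ R) and 8 ∉ (P \ Q), so 8 ∈ (Q ∪ R) \ (P \ Q)
8 ∉ ((Q ∪ R) \ (P \ Q))ᶜ since 8 ∈ ((Q ∪ R) \ (P \ Q))
8 ∈ P and 8 ∉ R, so 8 ∈ P \ R
8 ∉ ((Q ∪ R) \ (P \ Q))ᶜ and 8 ∈ (P \ R), so 8 ∈ ((Q ∪ R) \ (P \ Q))ᶜ ∪ (P \ R)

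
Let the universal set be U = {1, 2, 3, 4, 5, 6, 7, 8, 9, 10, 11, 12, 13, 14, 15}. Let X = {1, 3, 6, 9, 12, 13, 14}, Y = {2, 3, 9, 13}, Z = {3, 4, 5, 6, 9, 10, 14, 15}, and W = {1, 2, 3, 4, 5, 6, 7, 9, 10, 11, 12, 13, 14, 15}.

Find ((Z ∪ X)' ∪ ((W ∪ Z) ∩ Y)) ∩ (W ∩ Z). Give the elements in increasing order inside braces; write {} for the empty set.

Z ∪ X = {1, 3, 4, 5, 6, 9, 10, 12, 13, 14, 15}
(Z ∪ X)' = {2, 7, 8, 11}
W ∪ Z = {1, 2, 3, 4, 5, 6, 7, 9, 10, 11, 12, 13, 14, 15}
(W ∪ Z) ∩ Y = {2, 3, 9, 13}
(Z ∪ X)' ∪ ((W ∪ Z) ∩ Y) = {2, 3, 7, 8, 9, 11, 13}
W ∩ Z = {3, 4, 5, 6, 9, 10, 14, 15}
((Z ∪ X)' ∪ ((W ∪ Z) ∩ Y)) ∩ (W ∩ Z) = {3, 9}

{3, 9}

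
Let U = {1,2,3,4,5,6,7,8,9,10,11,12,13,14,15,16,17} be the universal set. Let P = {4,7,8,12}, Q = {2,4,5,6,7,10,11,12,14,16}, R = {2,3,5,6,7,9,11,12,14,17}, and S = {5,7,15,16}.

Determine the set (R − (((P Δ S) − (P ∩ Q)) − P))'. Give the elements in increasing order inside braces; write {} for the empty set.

P Δ S = {4,5,8,12,15,16}
P ∩ Q = {4,7,12}
(P Δ S) − (P ∩ Q) = {5,8,15,16}
((P Δ S) − (P ∩ Q)) − P = {5,15,16}
R − (((P Δ S) − (P ∩ Q)) − P) = {2,3,6,7,9,11,12,14,17}
(R − (((P Δ S) − (P ∩ Q)) − P))' = {1,4,5,8,10,13,15,16}

{1,4,5,8,10,13,15,16}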